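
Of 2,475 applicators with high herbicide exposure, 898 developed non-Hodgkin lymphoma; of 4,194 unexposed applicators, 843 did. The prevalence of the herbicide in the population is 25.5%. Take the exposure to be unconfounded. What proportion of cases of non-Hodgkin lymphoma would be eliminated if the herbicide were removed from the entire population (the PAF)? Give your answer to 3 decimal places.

p₁ = P(outcome | exposed) = 898/2475 = 0.36283
p₀ = P(outcome | unexposed) = 843/4194 = 0.201
Overall risk P(Y=1) = π·p₁ + (1−π)·p₀ = 0.255×0.36283 + 0.745×0.201 = 0.24227.
Under exogeneity, PAF = [P(Y=1) − p₀] / P(Y=1).
PAF = (0.24227 − 0.201) / 0.24227 ≈ 0.1703

PAF ≈ 0.170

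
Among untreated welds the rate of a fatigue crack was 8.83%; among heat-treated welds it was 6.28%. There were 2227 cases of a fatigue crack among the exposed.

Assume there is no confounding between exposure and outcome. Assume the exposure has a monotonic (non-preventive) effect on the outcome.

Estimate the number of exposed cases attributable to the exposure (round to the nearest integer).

about 643 cases

p₁ = 0.0883, p₀ = 0.0628.
PN = (p₁ − p₀)/p₁ = (0.0883 − 0.0628) / 0.0883 ≈ 0.28879.
Attributable cases ≈ PN × (exposed cases) = 0.28879 × 2227 ≈ 643.13.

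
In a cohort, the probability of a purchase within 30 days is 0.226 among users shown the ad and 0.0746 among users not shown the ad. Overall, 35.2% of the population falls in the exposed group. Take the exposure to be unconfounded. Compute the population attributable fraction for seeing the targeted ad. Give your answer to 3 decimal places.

Let p₁ = 0.226, p₀ = 0.0746.
Overall risk P(Y=1) = π·p₁ + (1−π)·p₀ = 0.352×0.226 + 0.648×0.0746 = 0.12789.
Under exogeneity, PAF = [P(Y=1) − p₀] / P(Y=1).
PAF = (0.12789 − 0.0746) / 0.12789 ≈ 0.4167

PAF ≈ 0.417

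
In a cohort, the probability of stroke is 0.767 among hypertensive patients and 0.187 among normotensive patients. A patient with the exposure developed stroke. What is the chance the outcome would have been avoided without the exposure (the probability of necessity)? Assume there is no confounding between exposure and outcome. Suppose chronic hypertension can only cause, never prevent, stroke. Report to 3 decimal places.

PN ≈ 0.756

Let p₁ = 0.767, p₀ = 0.187.
Under exogeneity and monotonicity, PN = (p₁ − p₀) / p₁.
PN = (0.767 − 0.187) / 0.767 = 0.58 / 0.767 ≈ 0.7562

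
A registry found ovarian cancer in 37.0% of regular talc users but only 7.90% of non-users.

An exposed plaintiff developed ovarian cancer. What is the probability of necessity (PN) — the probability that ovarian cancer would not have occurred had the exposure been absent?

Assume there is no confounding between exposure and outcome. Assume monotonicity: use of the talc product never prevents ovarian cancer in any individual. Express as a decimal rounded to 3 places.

PN ≈ 0.786

p₁ = 0.37, p₀ = 0.079.
Under exogeneity and monotonicity, PN = (p₁ − p₀) / p₁.
PN = (0.37 − 0.079) / 0.37 = 0.291 / 0.37 ≈ 0.7865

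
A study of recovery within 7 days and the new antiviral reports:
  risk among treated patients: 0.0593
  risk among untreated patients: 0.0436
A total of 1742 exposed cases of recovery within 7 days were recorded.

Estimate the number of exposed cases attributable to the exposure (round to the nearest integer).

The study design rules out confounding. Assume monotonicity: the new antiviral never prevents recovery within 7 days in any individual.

about 461 cases

Let p₁ = 0.0593, p₀ = 0.0436.
PN = (p₁ − p₀)/p₁ = (0.0593 − 0.0436) / 0.0593 ≈ 0.26476.
Attributable cases ≈ PN × (exposed cases) = 0.26476 × 1742 ≈ 461.20.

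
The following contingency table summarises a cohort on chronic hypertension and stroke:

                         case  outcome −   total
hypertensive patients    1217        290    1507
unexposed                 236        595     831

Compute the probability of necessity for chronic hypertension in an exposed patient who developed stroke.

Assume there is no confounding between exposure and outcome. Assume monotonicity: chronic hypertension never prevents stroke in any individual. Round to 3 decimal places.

p₁ = P(outcome | exposed) = 1217/1507 = 0.80756
p₀ = P(outcome | unexposed) = 236/831 = 0.284
Under exogeneity and monotonicity, PN = (p₁ − p₀)/p₁.
PN = (0.80756 − 0.284) / 0.80756 ≈ 0.6483

PN ≈ 0.648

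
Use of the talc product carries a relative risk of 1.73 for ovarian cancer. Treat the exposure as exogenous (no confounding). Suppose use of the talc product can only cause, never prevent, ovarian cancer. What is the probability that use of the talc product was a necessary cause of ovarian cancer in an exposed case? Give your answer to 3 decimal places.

Under exogeneity and monotonicity, PN = (RR − 1) / RR = 1 − 1/RR.
PN = (1.73 − 1) / 1.73 = 0.73 / 1.73 ≈ 0.4220

PN ≈ 0.422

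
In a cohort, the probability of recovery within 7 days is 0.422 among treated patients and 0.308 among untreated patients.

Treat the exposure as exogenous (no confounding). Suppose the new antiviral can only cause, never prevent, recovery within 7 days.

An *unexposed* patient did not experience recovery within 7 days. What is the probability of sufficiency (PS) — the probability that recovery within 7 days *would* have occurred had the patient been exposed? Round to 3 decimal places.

Let p₁ = 0.422, p₀ = 0.308.
Under exogeneity and monotonicity, PS = (p₁ − p₀) / (1 − p₀).
PS = (0.422 − 0.308) / (1 − 0.308) = 0.114 / 0.692 ≈ 0.1647

PS ≈ 0.165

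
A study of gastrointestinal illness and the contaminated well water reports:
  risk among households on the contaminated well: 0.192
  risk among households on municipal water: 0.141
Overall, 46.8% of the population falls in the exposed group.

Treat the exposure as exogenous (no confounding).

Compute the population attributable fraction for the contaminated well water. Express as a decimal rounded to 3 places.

Let p₁ = 0.192, p₀ = 0.141.
Overall risk P(Y=1) = π·p₁ + (1−π)·p₀ = 0.468×0.192 + 0.532×0.141 = 0.16487.
Under exogeneity, PAF = [P(Y=1) − p₀] / P(Y=1).
PAF = (0.16487 − 0.141) / 0.16487 ≈ 0.1448

PAF ≈ 0.145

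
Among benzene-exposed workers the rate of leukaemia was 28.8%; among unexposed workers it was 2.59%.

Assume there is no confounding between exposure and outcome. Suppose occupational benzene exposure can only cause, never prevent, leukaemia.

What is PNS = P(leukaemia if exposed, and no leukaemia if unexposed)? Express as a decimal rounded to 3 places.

p₁ = 0.288, p₀ = 0.0259.
Under exogeneity and monotonicity, PNS = p₁ − p₀.
PNS = 0.288 − 0.0259 = 0.2621

PNS ≈ 0.262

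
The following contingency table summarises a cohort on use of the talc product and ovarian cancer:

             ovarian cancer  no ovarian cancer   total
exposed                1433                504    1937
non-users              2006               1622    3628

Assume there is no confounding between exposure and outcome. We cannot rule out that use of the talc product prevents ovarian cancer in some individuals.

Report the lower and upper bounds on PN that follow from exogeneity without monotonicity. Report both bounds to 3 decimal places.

0.253 ≤ PN ≤ 0.604

p₁ = P(outcome | exposed) = 1433/1937 = 0.7398
p₀ = P(outcome | unexposed) = 2006/3628 = 0.55292
Under exogeneity alone the bounds on PN are max{0,(p₁−p₀)/p₁} ≤ PN ≤ min{1,(1−p₀)/p₁}.
  lower = (p₁ − p₀)/p₁ = 0.18688 / 0.7398 ≈ 0.2526
  upper = min{1, (1 − p₀)/p₁} = 0.44708 / 0.7398 ≈ 0.6043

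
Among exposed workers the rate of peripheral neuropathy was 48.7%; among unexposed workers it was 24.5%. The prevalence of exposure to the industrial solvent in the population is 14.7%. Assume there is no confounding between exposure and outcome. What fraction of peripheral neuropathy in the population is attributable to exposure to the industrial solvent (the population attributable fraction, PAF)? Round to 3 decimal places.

PAF ≈ 0.127

p₁ = 0.487, p₀ = 0.245.
Overall risk P(Y=1) = π·p₁ + (1−π)·p₀ = 0.147×0.487 + 0.853×0.245 = 0.28057.
Under exogeneity, PAF = [P(Y=1) − p₀] / P(Y=1).
PAF = (0.28057 − 0.245) / 0.28057 ≈ 0.1268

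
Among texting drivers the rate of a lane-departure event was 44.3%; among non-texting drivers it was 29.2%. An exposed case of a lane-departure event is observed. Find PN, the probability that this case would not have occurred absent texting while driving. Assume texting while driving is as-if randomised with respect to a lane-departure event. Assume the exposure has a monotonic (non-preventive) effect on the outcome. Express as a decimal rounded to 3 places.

p₁ = 0.443, p₀ = 0.292.
Under exogeneity and monotonicity, PN = (p₁ − p₀) / p₁.
PN = (0.443 − 0.292) / 0.443 = 0.151 / 0.443 ≈ 0.3409

PN ≈ 0.341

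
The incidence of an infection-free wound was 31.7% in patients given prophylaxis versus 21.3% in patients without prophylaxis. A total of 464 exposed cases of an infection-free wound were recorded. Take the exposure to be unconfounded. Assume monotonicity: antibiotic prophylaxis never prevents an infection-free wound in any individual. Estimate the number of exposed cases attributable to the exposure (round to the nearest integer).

p₁ = 0.317, p₀ = 0.213.
PN = (p₁ − p₀)/p₁ = (0.317 − 0.213) / 0.317 ≈ 0.32808.
Attributable cases ≈ PN × (exposed cases) = 0.32808 × 464 ≈ 152.23.

about 152 cases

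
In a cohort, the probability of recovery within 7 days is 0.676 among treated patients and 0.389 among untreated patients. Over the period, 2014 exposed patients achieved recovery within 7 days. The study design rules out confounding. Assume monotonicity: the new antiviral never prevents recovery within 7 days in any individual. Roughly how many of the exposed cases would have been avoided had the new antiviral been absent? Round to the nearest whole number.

about 855 cases

Let p₁ = 0.676, p₀ = 0.389.
PN = (p₁ − p₀)/p₁ = (0.676 − 0.389) / 0.676 ≈ 0.42456.
Attributable cases ≈ PN × (exposed cases) = 0.42456 × 2014 ≈ 855.06.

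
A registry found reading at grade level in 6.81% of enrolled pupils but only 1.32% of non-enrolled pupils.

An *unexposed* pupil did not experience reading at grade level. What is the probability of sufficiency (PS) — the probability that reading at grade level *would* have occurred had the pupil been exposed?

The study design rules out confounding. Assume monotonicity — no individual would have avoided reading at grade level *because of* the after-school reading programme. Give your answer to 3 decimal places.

PS ≈ 0.056

p₁ = 0.0681, p₀ = 0.0132.
Under exogeneity and monotonicity, PS = (p₁ − p₀) / (1 − p₀).
PS = (0.0681 − 0.0132) / (1 − 0.0132) = 0.0549 / 0.9868 ≈ 0.0556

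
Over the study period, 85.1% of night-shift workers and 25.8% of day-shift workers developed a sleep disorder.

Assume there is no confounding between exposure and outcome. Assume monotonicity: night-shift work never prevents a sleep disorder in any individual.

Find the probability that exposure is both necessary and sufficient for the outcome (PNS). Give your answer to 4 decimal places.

PNS ≈ 0.5930

p₁ = 0.851, p₀ = 0.258.
Under exogeneity and monotonicity, PNS = p₁ − p₀.
PNS = 0.851 − 0.258 = 0.593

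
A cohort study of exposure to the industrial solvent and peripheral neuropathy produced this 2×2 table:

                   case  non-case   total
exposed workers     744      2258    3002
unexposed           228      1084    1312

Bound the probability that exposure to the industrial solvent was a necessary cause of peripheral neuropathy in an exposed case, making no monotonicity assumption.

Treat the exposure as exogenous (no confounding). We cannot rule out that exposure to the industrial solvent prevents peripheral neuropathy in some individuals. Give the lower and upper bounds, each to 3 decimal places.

0.299 ≤ PN ≤ 1.000

p₁ = P(outcome | exposed) = 744/3002 = 0.24783
p₀ = P(outcome | unexposed) = 228/1312 = 0.17378
Under exogeneity alone the bounds on PN are max{0,(p₁−p₀)/p₁} ≤ PN ≤ min{1,(1−p₀)/p₁}.
  lower = (p₁ − p₀)/p₁ = 0.074054 / 0.24783 ≈ 0.2988
  upper = min{1, (1 − p₀)/p₁} = 0.82622 / 0.24783 ≈ 3.3338 → capped at 1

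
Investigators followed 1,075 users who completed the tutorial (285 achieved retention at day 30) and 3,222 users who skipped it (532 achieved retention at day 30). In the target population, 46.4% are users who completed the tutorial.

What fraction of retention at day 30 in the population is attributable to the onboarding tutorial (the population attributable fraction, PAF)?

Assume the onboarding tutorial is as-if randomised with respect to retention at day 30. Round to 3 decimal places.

PAF ≈ 0.219

p₁ = P(outcome | exposed) = 285/1075 = 0.26512
p₀ = P(outcome | unexposed) = 532/3222 = 0.16511
Overall risk P(Y=1) = π·p₁ + (1−π)·p₀ = 0.464×0.26512 + 0.536×0.16511 = 0.21152.
Under exogeneity, PAF = [P(Y=1) − p₀] / P(Y=1).
PAF = (0.21152 − 0.16511) / 0.21152 ≈ 0.2194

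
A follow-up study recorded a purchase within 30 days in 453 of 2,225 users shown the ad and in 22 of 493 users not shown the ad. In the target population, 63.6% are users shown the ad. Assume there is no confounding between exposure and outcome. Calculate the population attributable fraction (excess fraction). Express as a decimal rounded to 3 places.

PAF ≈ 0.694

p₁ = P(outcome | exposed) = 453/2225 = 0.2036
p₀ = P(outcome | unexposed) = 22/493 = 0.044625
Overall risk P(Y=1) = π·p₁ + (1−π)·p₀ = 0.636×0.2036 + 0.364×0.044625 = 0.14573.
Under exogeneity, PAF = [P(Y=1) − p₀] / P(Y=1).
PAF = (0.14573 − 0.044625) / 0.14573 ≈ 0.6938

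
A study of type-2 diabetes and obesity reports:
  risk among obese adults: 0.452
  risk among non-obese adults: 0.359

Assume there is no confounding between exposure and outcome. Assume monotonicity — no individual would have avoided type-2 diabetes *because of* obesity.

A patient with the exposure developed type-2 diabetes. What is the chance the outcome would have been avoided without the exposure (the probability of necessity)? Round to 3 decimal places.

PN ≈ 0.206

Let p₁ = 0.452, p₀ = 0.359.
Under exogeneity and monotonicity, PN = (p₁ − p₀) / p₁.
PN = (0.452 − 0.359) / 0.452 = 0.093 / 0.452 ≈ 0.2058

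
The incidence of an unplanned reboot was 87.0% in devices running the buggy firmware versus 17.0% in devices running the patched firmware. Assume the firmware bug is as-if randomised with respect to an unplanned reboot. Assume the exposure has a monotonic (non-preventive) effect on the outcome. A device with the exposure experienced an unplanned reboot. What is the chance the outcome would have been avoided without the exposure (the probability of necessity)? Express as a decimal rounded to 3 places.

PN ≈ 0.805

p₁ = 0.87, p₀ = 0.17.
Under exogeneity and monotonicity, PN = (p₁ − p₀) / p₁.
PN = (0.87 − 0.17) / 0.87 = 0.7 / 0.87 ≈ 0.8046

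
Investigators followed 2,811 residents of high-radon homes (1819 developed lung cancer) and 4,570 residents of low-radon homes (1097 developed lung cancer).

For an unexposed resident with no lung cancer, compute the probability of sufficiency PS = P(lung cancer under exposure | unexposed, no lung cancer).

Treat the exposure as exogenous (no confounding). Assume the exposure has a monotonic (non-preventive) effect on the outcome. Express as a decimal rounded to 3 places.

PS ≈ 0.536

p₁ = P(outcome | exposed) = 1819/2811 = 0.6471
p₀ = P(outcome | unexposed) = 1097/4570 = 0.24004
Under exogeneity and monotonicity, PS = (p₁ − p₀) / (1 − p₀).
PS = (0.6471 − 0.24004) / (1 − 0.24004) = 0.40706 / 0.75996 ≈ 0.5356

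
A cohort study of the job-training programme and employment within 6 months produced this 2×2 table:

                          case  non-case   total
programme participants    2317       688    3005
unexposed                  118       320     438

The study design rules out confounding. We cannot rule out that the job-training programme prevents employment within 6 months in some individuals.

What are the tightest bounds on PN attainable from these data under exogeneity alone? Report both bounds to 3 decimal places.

0.651 ≤ PN ≤ 0.948

p₁ = P(outcome | exposed) = 2317/3005 = 0.77105
p₀ = P(outcome | unexposed) = 118/438 = 0.26941
Under exogeneity alone the bounds on PN are max{0,(p₁−p₀)/p₁} ≤ PN ≤ min{1,(1−p₀)/p₁}.
  lower = (p₁ − p₀)/p₁ = 0.50164 / 0.77105 ≈ 0.6506
  upper = min{1, (1 − p₀)/p₁} = 0.73059 / 0.77105 ≈ 0.9475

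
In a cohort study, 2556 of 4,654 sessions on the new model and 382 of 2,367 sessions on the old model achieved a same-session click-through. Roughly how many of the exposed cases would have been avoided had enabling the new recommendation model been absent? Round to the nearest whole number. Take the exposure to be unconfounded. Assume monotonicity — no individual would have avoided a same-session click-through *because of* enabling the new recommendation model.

about 1805 cases

p₁ = P(outcome | exposed) = 2556/4654 = 0.5492
p₀ = P(outcome | unexposed) = 382/2367 = 0.16139
PN = (p₁ − p₀)/p₁ = (0.5492 − 0.16139) / 0.5492 ≈ 0.70615.
Attributable cases ≈ PN × (exposed cases) = 0.70615 × 2556 ≈ 1804.91.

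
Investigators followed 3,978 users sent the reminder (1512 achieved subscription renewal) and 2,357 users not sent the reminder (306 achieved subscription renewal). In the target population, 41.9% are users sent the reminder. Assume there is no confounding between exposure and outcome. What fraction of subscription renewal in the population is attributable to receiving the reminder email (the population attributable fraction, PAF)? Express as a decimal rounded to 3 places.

p₁ = P(outcome | exposed) = 1512/3978 = 0.38009
p₀ = P(outcome | unexposed) = 306/2357 = 0.12983
Overall risk P(Y=1) = π·p₁ + (1−π)·p₀ = 0.419×0.38009 + 0.581×0.12983 = 0.23469.
Under exogeneity, PAF = [P(Y=1) − p₀] / P(Y=1).
PAF = (0.23469 − 0.12983) / 0.23469 ≈ 0.4468

PAF ≈ 0.447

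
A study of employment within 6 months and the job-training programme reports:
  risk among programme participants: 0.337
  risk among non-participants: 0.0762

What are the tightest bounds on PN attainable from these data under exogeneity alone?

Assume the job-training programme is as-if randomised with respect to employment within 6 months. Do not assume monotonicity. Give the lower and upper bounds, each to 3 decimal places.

0.774 ≤ PN ≤ 1.000

Let p₁ = 0.337, p₀ = 0.0762.
Under exogeneity alone the bounds on PN are max{0,(p₁−p₀)/p₁} ≤ PN ≤ min{1,(1−p₀)/p₁}.
  lower = (p₁ − p₀)/p₁ = 0.2608 / 0.337 ≈ 0.7739
  upper = min{1, (1 − p₀)/p₁} = 0.9238 / 0.337 ≈ 2.7412 → capped at 1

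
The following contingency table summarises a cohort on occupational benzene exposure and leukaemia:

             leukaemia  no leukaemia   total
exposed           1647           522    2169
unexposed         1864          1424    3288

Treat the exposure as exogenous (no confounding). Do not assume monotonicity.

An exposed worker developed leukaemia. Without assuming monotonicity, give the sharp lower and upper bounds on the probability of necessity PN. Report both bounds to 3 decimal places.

0.253 ≤ PN ≤ 0.570

p₁ = P(outcome | exposed) = 1647/2169 = 0.75934
p₀ = P(outcome | unexposed) = 1864/3288 = 0.56691
Under exogeneity alone the bounds on PN are max{0,(p₁−p₀)/p₁} ≤ PN ≤ min{1,(1−p₀)/p₁}.
  lower = (p₁ − p₀)/p₁ = 0.19243 / 0.75934 ≈ 0.2534
  upper = min{1, (1 − p₀)/p₁} = 0.43309 / 0.75934 ≈ 0.5704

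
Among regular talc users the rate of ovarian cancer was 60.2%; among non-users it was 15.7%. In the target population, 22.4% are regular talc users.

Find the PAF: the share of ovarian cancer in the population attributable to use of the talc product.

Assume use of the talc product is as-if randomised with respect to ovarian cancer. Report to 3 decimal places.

PAF ≈ 0.388

p₁ = 0.602, p₀ = 0.157.
Overall risk P(Y=1) = π·p₁ + (1−π)·p₀ = 0.224×0.602 + 0.776×0.157 = 0.25668.
Under exogeneity, PAF = [P(Y=1) − p₀] / P(Y=1).
PAF = (0.25668 − 0.157) / 0.25668 ≈ 0.3883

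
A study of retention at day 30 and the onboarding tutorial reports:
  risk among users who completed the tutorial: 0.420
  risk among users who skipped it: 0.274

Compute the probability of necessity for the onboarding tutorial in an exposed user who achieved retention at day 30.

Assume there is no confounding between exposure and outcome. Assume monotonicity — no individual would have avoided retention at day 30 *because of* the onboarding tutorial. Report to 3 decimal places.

PN ≈ 0.348

Let p₁ = 0.42, p₀ = 0.274.
Under exogeneity and monotonicity, PN = (p₁ − p₀) / p₁.
PN = (0.42 − 0.274) / 0.42 = 0.146 / 0.42 ≈ 0.3476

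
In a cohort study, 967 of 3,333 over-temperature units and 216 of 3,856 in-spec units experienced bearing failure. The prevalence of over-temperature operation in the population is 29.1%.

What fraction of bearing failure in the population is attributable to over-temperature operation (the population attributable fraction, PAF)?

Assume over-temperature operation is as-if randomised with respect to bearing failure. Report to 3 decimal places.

PAF ≈ 0.549

p₁ = P(outcome | exposed) = 967/3333 = 0.29013
p₀ = P(outcome | unexposed) = 216/3856 = 0.056017
Overall risk P(Y=1) = π·p₁ + (1−π)·p₀ = 0.291×0.29013 + 0.709×0.056017 = 0.12414.
Under exogeneity, PAF = [P(Y=1) − p₀] / P(Y=1).
PAF = (0.12414 − 0.056017) / 0.12414 ≈ 0.5488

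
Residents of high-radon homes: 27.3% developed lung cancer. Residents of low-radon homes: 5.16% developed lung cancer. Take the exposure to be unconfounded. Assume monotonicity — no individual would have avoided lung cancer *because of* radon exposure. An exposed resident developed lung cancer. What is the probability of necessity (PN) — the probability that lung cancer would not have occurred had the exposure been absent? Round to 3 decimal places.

PN ≈ 0.811

p₁ = 0.273, p₀ = 0.0516.
Under exogeneity and monotonicity, PN = (p₁ − p₀) / p₁.
PN = (0.273 − 0.0516) / 0.273 = 0.2214 / 0.273 ≈ 0.8110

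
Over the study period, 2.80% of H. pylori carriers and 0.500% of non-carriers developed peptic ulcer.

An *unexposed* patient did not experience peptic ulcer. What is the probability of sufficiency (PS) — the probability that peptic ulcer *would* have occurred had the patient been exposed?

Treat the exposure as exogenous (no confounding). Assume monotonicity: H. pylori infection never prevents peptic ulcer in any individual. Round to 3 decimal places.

p₁ = 0.028, p₀ = 0.005.
Under exogeneity and monotonicity, PS = (p₁ − p₀) / (1 − p₀).
PS = (0.028 − 0.005) / (1 − 0.005) = 0.023 / 0.995 ≈ 0.0231

PS ≈ 0.023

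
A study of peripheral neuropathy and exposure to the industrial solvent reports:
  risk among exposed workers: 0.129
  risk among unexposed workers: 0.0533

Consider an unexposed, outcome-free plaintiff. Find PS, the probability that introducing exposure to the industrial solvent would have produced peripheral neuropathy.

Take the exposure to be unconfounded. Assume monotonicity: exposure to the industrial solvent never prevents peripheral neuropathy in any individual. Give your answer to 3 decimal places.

Let p₁ = 0.129, p₀ = 0.0533.
Under exogeneity and monotonicity, PS = (p₁ − p₀) / (1 − p₀).
PS = (0.129 − 0.0533) / (1 − 0.0533) = 0.0757 / 0.9467 ≈ 0.0800

PS ≈ 0.080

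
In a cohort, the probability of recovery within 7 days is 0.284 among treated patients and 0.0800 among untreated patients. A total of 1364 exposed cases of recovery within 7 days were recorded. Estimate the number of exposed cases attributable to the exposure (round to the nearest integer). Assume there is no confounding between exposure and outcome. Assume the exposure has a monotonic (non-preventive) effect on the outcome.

Let p₁ = 0.284, p₀ = 0.08.
PN = (p₁ − p₀)/p₁ = (0.284 − 0.08) / 0.284 ≈ 0.71831.
Attributable cases ≈ PN × (exposed cases) = 0.71831 × 1364 ≈ 979.77.

about 980 cases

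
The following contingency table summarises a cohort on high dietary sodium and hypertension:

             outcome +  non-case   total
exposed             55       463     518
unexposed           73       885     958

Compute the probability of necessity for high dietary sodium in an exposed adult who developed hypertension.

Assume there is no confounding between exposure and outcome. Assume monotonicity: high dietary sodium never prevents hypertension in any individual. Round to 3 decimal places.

p₁ = P(outcome | exposed) = 55/518 = 0.10618
p₀ = P(outcome | unexposed) = 73/958 = 0.0762
Under exogeneity and monotonicity, PN = (p₁ − p₀) / p₁.
PN = (0.10618 − 0.0762) / 0.10618 = 0.029977 / 0.10618 ≈ 0.2823

PN ≈ 0.282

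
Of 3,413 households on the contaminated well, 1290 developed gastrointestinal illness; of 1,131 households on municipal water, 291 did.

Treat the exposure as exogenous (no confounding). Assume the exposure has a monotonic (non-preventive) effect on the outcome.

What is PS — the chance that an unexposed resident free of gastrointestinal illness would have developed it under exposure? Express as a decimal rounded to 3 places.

PS ≈ 0.162

p₁ = P(outcome | exposed) = 1290/3413 = 0.37797
p₀ = P(outcome | unexposed) = 291/1131 = 0.25729
Under exogeneity and monotonicity, PS = (p₁ − p₀) / (1 − p₀).
PS = (0.37797 − 0.25729) / (1 − 0.25729) = 0.12067 / 0.74271 ≈ 0.1625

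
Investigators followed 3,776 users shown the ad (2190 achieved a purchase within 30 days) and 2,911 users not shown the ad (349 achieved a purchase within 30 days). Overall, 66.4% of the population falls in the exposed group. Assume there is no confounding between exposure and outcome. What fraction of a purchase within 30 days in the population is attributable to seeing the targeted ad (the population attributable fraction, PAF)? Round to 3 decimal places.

p₁ = P(outcome | exposed) = 2190/3776 = 0.57998
p₀ = P(outcome | unexposed) = 349/2911 = 0.11989
Overall risk P(Y=1) = π·p₁ + (1−π)·p₀ = 0.664×0.57998 + 0.336×0.11989 = 0.42539.
Under exogeneity, PAF = [P(Y=1) − p₀] / P(Y=1).
PAF = (0.42539 − 0.11989) / 0.42539 ≈ 0.7182

PAF ≈ 0.718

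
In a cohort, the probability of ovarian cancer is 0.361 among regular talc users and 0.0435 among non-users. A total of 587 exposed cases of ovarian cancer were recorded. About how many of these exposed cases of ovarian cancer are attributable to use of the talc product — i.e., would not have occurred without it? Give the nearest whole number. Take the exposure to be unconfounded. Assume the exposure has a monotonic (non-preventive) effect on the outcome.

Let p₁ = 0.361, p₀ = 0.0435.
PN = (p₁ − p₀)/p₁ = (0.361 − 0.0435) / 0.361 ≈ 0.87950.
Attributable cases ≈ PN × (exposed cases) = 0.87950 × 587 ≈ 516.27.

about 516 cases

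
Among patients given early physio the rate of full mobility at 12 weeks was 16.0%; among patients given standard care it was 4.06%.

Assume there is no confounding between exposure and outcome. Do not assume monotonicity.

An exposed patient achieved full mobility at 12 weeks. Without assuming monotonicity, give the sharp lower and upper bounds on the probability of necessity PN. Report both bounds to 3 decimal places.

0.746 ≤ PN ≤ 1.000

p₁ = 0.16, p₀ = 0.0406.
Under exogeneity alone the bounds on PN are max{0,(p₁−p₀)/p₁} ≤ PN ≤ min{1,(1−p₀)/p₁}.
  lower = (p₁ − p₀)/p₁ = 0.1194 / 0.16 ≈ 0.7462
  upper = min{1, (1 − p₀)/p₁} = 0.9594 / 0.16 ≈ 5.9962 → capped at 1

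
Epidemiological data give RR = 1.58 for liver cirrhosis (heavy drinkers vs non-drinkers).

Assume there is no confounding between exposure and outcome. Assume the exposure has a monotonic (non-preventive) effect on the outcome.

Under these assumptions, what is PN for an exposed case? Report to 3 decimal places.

PN ≈ 0.367

Under exogeneity and monotonicity, PN = (RR − 1) / RR = 1 − 1/RR.
PN = (1.58 − 1) / 1.58 = 0.58 / 1.58 ≈ 0.3671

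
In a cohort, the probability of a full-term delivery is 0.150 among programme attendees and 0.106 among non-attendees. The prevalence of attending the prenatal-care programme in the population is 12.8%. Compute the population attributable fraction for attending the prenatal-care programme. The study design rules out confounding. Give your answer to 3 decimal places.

Let p₁ = 0.15, p₀ = 0.106.
Overall risk P(Y=1) = π·p₁ + (1−π)·p₀ = 0.128×0.15 + 0.872×0.106 = 0.11163.
Under exogeneity, PAF = [P(Y=1) − p₀] / P(Y=1).
PAF = (0.11163 − 0.106) / 0.11163 ≈ 0.0505

PAF ≈ 0.050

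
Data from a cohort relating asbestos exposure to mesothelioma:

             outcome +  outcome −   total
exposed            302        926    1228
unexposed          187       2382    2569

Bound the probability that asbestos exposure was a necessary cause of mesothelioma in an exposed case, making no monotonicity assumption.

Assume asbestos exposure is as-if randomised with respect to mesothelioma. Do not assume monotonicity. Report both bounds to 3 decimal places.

p₁ = P(outcome | exposed) = 302/1228 = 0.24593
p₀ = P(outcome | unexposed) = 187/2569 = 0.072791
Under exogeneity alone the bounds on PN are max{0,(p₁−p₀)/p₁} ≤ PN ≤ min{1,(1−p₀)/p₁}.
  lower = (p₁ − p₀)/p₁ = 0.17314 / 0.24593 ≈ 0.7040
  upper = min{1, (1 − p₀)/p₁} = 0.92721 / 0.24593 ≈ 3.7702 → capped at 1

0.704 ≤ PN ≤ 1.000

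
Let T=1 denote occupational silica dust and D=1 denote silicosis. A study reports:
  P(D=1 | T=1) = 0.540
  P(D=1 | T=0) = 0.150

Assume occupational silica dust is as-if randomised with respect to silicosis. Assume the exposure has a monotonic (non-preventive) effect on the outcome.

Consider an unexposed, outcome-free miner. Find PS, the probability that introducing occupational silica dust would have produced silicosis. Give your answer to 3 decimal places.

Let p₁ = 0.54, p₀ = 0.15.
Under exogeneity and monotonicity, PS = (p₁ − p₀) / (1 − p₀).
PS = (0.54 − 0.15) / (1 − 0.15) = 0.39 / 0.85 ≈ 0.4588

PS ≈ 0.459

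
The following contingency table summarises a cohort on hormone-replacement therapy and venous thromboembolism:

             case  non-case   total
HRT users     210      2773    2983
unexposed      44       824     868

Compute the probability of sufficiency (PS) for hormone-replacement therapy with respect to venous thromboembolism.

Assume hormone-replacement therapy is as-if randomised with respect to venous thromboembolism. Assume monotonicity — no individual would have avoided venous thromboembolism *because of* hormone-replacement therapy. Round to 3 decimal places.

PS ≈ 0.021

p₁ = P(outcome | exposed) = 210/2983 = 0.070399
p₀ = P(outcome | unexposed) = 44/868 = 0.050691
Under exogeneity and monotonicity, PS = (p₁ − p₀)/(1 − p₀).
PS = (0.070399 − 0.050691) / 0.94931 ≈ 0.0208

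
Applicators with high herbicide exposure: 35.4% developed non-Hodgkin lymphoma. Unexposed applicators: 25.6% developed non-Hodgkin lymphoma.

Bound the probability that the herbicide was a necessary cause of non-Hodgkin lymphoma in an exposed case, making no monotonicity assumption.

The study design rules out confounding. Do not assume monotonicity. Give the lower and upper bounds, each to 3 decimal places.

p₁ = 0.354, p₀ = 0.256.
Under exogeneity alone the bounds on PN are max{0,(p₁−p₀)/p₁} ≤ PN ≤ min{1,(1−p₀)/p₁}.
  lower = (p₁ − p₀)/p₁ = 0.098 / 0.354 ≈ 0.2768
  upper = min{1, (1 − p₀)/p₁} = 0.744 / 0.354 ≈ 2.1017 → capped at 1

0.277 ≤ PN ≤ 1.000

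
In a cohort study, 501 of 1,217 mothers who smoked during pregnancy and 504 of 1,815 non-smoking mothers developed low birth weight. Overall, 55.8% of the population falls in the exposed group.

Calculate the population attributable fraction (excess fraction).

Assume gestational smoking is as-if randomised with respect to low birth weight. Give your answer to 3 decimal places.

PAF ≈ 0.212

p₁ = P(outcome | exposed) = 501/1217 = 0.41167
p₀ = P(outcome | unexposed) = 504/1815 = 0.27769
Overall risk P(Y=1) = π·p₁ + (1−π)·p₀ = 0.558×0.41167 + 0.442×0.27769 = 0.35245.
Under exogeneity, PAF = [P(Y=1) − p₀] / P(Y=1).
PAF = (0.35245 − 0.27769) / 0.35245 ≈ 0.2121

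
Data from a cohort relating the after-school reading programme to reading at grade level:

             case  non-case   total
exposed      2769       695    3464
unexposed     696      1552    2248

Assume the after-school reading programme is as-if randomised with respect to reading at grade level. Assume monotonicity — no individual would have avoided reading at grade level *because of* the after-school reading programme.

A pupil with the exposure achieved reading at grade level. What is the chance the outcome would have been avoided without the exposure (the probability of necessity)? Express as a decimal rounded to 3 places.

p₁ = P(outcome | exposed) = 2769/3464 = 0.79936
p₀ = P(outcome | unexposed) = 696/2248 = 0.30961
Under exogeneity and monotonicity, PN = (p₁ − p₀)/p₁.
PN = (0.79936 − 0.30961) / 0.79936 ≈ 0.6127

PN ≈ 0.613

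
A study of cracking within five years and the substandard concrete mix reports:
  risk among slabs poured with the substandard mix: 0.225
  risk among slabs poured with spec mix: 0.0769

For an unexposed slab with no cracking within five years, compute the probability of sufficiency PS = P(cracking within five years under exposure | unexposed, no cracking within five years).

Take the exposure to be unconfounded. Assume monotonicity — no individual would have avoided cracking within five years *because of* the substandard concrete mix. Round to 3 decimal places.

PS ≈ 0.160

Let p₁ = 0.225, p₀ = 0.0769.
Under exogeneity and monotonicity, PS = (p₁ − p₀) / (1 − p₀).
PS = (0.225 − 0.0769) / (1 − 0.0769) = 0.1481 / 0.9231 ≈ 0.1604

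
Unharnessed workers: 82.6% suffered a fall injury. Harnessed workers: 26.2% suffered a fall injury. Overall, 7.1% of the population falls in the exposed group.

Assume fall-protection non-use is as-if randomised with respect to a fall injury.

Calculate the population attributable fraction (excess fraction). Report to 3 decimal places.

p₁ = 0.826, p₀ = 0.262.
Overall risk P(Y=1) = π·p₁ + (1−π)·p₀ = 0.071×0.826 + 0.929×0.262 = 0.30204.
Under exogeneity, PAF = [P(Y=1) − p₀] / P(Y=1).
PAF = (0.30204 − 0.262) / 0.30204 ≈ 0.1326

PAF ≈ 0.133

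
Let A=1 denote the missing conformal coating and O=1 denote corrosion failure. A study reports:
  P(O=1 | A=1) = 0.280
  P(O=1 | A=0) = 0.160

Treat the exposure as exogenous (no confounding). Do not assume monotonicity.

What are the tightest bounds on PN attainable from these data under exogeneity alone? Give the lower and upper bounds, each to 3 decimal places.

Let p₁ = 0.28, p₀ = 0.16.
Under exogeneity alone the bounds on PN are max{0,(p₁−p₀)/p₁} ≤ PN ≤ min{1,(1−p₀)/p₁}.
  lower = (p₁ − p₀)/p₁ = 0.12 / 0.28 ≈ 0.4286
  upper = min{1, (1 − p₀)/p₁} = 0.84 / 0.28 ≈ 3.0000 → capped at 1

0.429 ≤ PN ≤ 1.000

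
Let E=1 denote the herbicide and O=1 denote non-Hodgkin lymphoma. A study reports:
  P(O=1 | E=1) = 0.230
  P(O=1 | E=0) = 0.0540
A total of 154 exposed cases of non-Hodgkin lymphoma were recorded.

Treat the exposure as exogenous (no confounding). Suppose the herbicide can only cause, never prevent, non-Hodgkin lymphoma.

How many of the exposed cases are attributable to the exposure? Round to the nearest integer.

Let p₁ = 0.23, p₀ = 0.054.
PN = (p₁ − p₀)/p₁ = (0.23 − 0.054) / 0.23 ≈ 0.76522.
Attributable cases ≈ PN × (exposed cases) = 0.76522 × 154 ≈ 117.84.

about 118 cases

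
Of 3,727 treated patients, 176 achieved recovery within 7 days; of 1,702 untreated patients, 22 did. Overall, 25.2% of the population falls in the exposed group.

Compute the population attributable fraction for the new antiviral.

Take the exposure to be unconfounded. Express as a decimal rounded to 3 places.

p₁ = P(outcome | exposed) = 176/3727 = 0.047223
p₀ = P(outcome | unexposed) = 22/1702 = 0.012926
Overall risk P(Y=1) = π·p₁ + (1−π)·p₀ = 0.252×0.047223 + 0.748×0.012926 = 0.021569.
Under exogeneity, PAF = [P(Y=1) − p₀] / P(Y=1).
PAF = (0.021569 − 0.012926) / 0.021569 ≈ 0.4007

PAF ≈ 0.401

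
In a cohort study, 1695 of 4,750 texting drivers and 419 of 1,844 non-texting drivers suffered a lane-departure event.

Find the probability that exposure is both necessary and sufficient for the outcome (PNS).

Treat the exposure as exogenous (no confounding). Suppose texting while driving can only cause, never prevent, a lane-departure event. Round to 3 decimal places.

PNS ≈ 0.130

p₁ = P(outcome | exposed) = 1695/4750 = 0.35684
p₀ = P(outcome | unexposed) = 419/1844 = 0.22722
Under exogeneity and monotonicity, PNS = p₁ − p₀.
PNS = 0.35684 − 0.22722 = 0.12962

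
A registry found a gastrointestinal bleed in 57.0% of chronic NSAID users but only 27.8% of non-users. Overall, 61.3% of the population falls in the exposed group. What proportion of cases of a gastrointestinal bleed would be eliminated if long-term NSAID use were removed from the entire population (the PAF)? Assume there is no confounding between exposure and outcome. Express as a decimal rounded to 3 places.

PAF ≈ 0.392

p₁ = 0.57, p₀ = 0.278.
Overall risk P(Y=1) = π·p₁ + (1−π)·p₀ = 0.613×0.57 + 0.387×0.278 = 0.457.
Under exogeneity, PAF = [P(Y=1) − p₀] / P(Y=1).
PAF = (0.457 − 0.278) / 0.457 ≈ 0.3917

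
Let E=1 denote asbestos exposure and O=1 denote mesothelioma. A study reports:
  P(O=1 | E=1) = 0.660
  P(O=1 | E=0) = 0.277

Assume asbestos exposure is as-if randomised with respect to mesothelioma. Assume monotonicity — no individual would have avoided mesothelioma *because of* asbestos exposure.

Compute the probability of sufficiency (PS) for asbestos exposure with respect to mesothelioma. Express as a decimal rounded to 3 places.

PS ≈ 0.530

Let p₁ = 0.66, p₀ = 0.277.
Under exogeneity and monotonicity, PS = (p₁ − p₀) / (1 − p₀).
PS = (0.66 − 0.277) / (1 − 0.277) = 0.383 / 0.723 ≈ 0.5297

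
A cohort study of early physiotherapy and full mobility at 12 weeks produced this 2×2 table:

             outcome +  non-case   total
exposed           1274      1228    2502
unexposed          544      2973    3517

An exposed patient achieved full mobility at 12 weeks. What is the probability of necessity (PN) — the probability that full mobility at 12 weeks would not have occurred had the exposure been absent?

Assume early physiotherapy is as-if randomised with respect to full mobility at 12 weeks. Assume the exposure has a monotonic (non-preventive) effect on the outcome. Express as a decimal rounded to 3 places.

p₁ = P(outcome | exposed) = 1274/2502 = 0.50919
p₀ = P(outcome | unexposed) = 544/3517 = 0.15468
Under exogeneity and monotonicity, PN = (p₁ − p₀)/p₁.
PN = (0.50919 − 0.15468) / 0.50919 ≈ 0.6962

PN ≈ 0.696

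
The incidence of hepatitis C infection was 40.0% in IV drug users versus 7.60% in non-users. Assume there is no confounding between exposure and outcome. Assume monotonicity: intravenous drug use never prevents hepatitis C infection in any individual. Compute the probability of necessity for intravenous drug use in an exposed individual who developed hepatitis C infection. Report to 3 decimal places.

p₁ = 0.4, p₀ = 0.076.
Under exogeneity and monotonicity, PN = (p₁ − p₀) / p₁.
PN = (0.4 − 0.076) / 0.4 = 0.324 / 0.4 ≈ 0.8100

PN ≈ 0.810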